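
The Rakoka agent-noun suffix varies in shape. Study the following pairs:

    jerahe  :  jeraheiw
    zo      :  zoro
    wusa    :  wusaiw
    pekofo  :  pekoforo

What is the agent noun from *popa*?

The pattern is rounding harmony: -ro when the last vowel of the stem is a rounded vowel (*zo*, *pekofo*); -iw when the last vowel of the stem is an unrounded vowel (*jerahe*, *wusa*).
Since the last vowel of *popa* is /a/ (an unrounded vowel), it takes -iw, giving *popaiw*.

popaiw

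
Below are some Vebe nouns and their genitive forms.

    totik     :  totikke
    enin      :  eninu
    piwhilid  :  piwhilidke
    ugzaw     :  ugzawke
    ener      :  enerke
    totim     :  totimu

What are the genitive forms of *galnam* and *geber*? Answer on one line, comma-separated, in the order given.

Looking at the final consonant of each stem: -u when the stem ends in a nasal (*enin*, *totim*); -ke when the stem ends in a non-nasal consonant (*totik*, *piwhilid*, *ugzaw*, *ener*).
*galnam* — final consonant /m/ (a nasal) → -u → *galnamu*.
*geber* — final consonant /r/ (non-nasal) → -ke → *geberke*.

galnamu, geberke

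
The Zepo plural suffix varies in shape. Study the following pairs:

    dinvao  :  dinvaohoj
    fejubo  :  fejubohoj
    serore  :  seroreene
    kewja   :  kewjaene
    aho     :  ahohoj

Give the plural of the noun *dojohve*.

dojohveene

The pattern is rounding harmony: -hoj when the last vowel of the stem is a rounded vowel (*dinvao*, *fejubo*, *aho*); -ene when the last vowel of the stem is an unrounded vowel (*serore*, *kewja*).
*dojohve*: last vowel = /e/, an unrounded vowel → -ene → *dojohveene*.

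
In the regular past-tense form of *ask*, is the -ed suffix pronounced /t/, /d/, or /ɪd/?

The stem *ask* ends in a voiceless consonant other than /t/.
The -ed suffix is realized as /ɪd/ after /t, d/; as /t/ after other voiceless consonants; and as /d/ after other voiced sounds.
So -ed on *ask* is pronounced /t/.

/t/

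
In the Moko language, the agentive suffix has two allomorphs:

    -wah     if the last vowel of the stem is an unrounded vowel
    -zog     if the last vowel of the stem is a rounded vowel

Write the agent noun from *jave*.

javewah

*jave*: last vowel = /e/, an unrounded vowel → -wah → *javewah*.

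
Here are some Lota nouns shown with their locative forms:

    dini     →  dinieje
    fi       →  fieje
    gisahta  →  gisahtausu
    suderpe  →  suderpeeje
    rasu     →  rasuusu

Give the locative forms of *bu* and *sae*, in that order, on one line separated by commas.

The alternation tracks the last vowel of the stem — -eje when the last vowel of the stem is a front vowel (*dini*, *fi*, *suderpe*); -usu when the last vowel of the stem is a back vowel (*gisahta*, *rasu*).
The last vowel of *bu* is /u/, which is a back vowel, so the suffix is -usu, giving *buusu*.
*sae*: last vowel = /e/, a front vowel → -eje → *saeeje*.

buusu, saeeje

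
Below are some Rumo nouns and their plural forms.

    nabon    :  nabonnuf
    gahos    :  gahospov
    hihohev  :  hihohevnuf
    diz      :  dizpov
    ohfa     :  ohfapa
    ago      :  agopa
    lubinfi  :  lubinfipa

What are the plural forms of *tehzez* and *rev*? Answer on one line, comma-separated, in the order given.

tehzezpov, revnuf

The pattern is sibilance of the final sound: -pov when the stem ends in a sibilant (*gahos*, *diz*); -nuf when the stem ends in a non-sibilant consonant (*nabon*, *hihohev*); -pa when the stem ends in a vowel (*ohfa*, *ago*, *lubinfi*).
*tehzez* — final sound /z/ (a sibilant) → -pov → *tehzezpov*.
Since the final sound of *rev* is /v/ (a non-sibilant consonant), it takes -nuf, giving *revnuf*.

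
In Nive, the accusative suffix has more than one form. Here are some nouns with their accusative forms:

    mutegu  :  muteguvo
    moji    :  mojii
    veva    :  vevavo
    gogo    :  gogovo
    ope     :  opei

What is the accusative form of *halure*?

The pattern is front/back vowel harmony: -i when the last vowel of the stem is a front vowel (*moji*, *ope*); -vo when the last vowel of the stem is a back vowel (*mutegu*, *veva*, *gogo*).
Since the last vowel of *halure* is /e/ (a front vowel), it takes -i, giving *halurei*.

halurei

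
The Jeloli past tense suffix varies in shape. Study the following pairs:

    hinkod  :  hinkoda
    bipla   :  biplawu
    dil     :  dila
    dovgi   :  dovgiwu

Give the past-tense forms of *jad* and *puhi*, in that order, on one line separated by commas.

jada, puhiwu

The alternation tracks the final sound of the stem — -a when the stem ends in a consonant (*hinkod*, *dil*); -wu when the stem ends in a vowel (*bipla*, *dovgi*).
*jad*: final sound = /d/, a consonant → -a → *jada*.
*puhi* — final sound /i/ (a vowel) → -wu → *puhiwu*.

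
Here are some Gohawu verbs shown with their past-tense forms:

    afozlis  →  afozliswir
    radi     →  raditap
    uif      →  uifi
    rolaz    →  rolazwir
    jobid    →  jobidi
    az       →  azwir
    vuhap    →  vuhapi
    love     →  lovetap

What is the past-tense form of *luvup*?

Looking at the final sound of each stem: -wir when the stem ends in a sibilant (*afozlis*, *rolaz*, *az*); -i when the stem ends in a non-sibilant consonant (*uif*, *jobid*, *vuhap*); -tap when the stem ends in a vowel (*radi*, *love*).
Since the final sound of *luvup* is /p/ (a non-sibilant consonant), it takes -i, giving *luvupi*.

luvupi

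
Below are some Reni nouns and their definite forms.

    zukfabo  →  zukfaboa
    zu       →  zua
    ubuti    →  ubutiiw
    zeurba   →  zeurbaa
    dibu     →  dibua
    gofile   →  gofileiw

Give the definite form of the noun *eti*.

The suffix is conditioned by the last vowel: -iw when the last vowel of the stem is a front vowel (*ubuti*, *gofile*); -a when the last vowel of the stem is a back vowel (*zukfabo*, *zu*, *zeurba*, *dibu*).
*eti* — last vowel /i/ (a front vowel) → -iw → *etiiw*.

etiiw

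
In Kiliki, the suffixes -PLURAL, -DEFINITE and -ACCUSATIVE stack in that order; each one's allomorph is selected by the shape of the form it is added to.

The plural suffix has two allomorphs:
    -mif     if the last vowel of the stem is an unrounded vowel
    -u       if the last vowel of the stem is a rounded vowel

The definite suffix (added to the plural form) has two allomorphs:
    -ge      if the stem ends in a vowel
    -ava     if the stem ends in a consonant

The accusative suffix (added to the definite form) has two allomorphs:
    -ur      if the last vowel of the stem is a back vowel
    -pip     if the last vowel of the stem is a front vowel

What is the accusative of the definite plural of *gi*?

*gi*: last vowel = /i/, an unrounded vowel → -mif → *gimif*.
Since the final sound of the plural form *gimif* is /f/ (a consonant), it takes -ava, giving *gimifava*.
The definite form *gimifava* — last vowel /a/ (a back vowel) → -ur → *gimifavaur*.

gimifavaur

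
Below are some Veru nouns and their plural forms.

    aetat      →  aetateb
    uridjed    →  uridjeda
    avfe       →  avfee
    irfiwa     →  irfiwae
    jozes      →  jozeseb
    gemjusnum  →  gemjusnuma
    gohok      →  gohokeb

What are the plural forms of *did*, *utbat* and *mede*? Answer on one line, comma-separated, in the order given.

dida, utbateb, medee

Looking at the final sound of each stem: -eb when the stem ends in a voiceless consonant (*aetat*, *jozes*, *gohok*); -a when the stem ends in a voiced consonant (*uridjed*, *gemjusnum*); -e when the stem ends in a vowel (*avfe*, *irfiwa*).
*did*: final sound = /d/, a voiced consonant → -a → *dida*.
*utbat* — final sound /t/ (a voiceless consonant) → -eb → *utbateb*.
*mede*: final sound = /e/, a vowel → -e → *medee*.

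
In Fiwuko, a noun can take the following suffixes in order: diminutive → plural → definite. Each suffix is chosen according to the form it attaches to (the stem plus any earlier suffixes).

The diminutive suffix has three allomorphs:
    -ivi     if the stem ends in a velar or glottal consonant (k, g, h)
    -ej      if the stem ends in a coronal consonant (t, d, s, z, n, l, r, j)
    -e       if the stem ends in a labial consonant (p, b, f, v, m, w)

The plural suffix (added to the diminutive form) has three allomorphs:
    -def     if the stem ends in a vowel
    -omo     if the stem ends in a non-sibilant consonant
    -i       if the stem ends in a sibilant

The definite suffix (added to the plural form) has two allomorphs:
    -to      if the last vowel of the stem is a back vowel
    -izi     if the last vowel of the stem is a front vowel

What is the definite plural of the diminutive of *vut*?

The final consonant of *vut* is /t/, which is coronal, so the diminutive suffix is -ej, giving *vutej*.
Since the final sound of the diminutive form *vutej* is /j/ (a non-sibilant consonant), it takes -omo, giving *vutejomo*.
The last vowel of the plural form *vutejomo* is /o/, which is a back vowel, so the definite suffix is -to, giving *vutejomoto*.

vutejomoto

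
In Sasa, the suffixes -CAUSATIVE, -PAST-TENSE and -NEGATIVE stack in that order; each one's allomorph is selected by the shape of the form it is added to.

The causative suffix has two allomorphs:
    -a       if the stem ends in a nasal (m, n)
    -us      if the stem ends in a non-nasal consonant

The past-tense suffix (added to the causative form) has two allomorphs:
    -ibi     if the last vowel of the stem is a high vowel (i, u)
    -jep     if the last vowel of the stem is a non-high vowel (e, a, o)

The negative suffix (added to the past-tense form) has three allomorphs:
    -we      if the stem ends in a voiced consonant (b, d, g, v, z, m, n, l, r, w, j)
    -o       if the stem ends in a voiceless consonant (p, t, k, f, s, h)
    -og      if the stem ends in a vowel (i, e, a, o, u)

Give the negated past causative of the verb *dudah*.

dudahusibiog

Since the final consonant of *dudah* is /h/ (non-nasal), it takes -us, giving *dudahus*.
The causative form *dudahus* — last vowel /u/ (a high vowel) → -ibi → *dudahusibi*.
Since the final sound of the past-tense form *dudahusibi* is /i/ (a vowel), it takes -og, giving *dudahusibiog*.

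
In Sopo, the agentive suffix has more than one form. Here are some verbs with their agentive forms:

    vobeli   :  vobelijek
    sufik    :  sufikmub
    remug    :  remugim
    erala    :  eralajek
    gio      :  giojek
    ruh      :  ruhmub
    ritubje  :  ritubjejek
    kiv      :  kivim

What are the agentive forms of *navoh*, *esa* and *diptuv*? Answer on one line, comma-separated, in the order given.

navohmub, esajek, diptuvim

The suffix is conditioned by the final sound: -mub when the stem ends in a voiceless consonant (*sufik*, *ruh*); -im when the stem ends in a voiced consonant (*remug*, *kiv*); -jek when the stem ends in a vowel (*vobeli*, *erala*, *gio*, *ritubje*).
*navoh*: final sound = /h/, a voiceless consonant → -mub → *navohmub*.
*esa* — final sound /a/ (a vowel) → -jek → *esajek*.
*diptuv*: final sound = /v/, a voiced consonant → -im → *diptuvim*.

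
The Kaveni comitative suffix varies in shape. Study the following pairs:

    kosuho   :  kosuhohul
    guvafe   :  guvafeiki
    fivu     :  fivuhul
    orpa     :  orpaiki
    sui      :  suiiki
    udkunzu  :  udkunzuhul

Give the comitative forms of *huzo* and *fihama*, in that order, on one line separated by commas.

The pattern is rounding harmony: -hul when the last vowel of the stem is a rounded vowel (*kosuho*, *fivu*, *udkunzu*); -iki when the last vowel of the stem is an unrounded vowel (*guvafe*, *orpa*, *sui*).
The last vowel of *huzo* is /o/, which is a rounded vowel, so the suffix is -hul, giving *huzohul*.
*fihama* — last vowel /a/ (an unrounded vowel) → -iki → *fihamaiki*.

huzohul, fihamaiki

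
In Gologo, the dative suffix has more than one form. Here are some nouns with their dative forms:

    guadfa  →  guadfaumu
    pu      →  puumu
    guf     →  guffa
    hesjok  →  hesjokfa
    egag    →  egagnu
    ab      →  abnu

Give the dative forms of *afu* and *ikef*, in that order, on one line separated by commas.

Looking at the final sound of each stem: -fa when the stem ends in a voiceless consonant (*guf*, *hesjok*); -nu when the stem ends in a voiced consonant (*egag*, *ab*); -umu when the stem ends in a vowel (*guadfa*, *pu*).
*afu*: final sound = /u/, a vowel → -umu → *afuumu*.
The final sound of *ikef* is /f/, which is a voiceless consonant, so the suffix is -fa, giving *ikeffa*.

afuumu, ikeffa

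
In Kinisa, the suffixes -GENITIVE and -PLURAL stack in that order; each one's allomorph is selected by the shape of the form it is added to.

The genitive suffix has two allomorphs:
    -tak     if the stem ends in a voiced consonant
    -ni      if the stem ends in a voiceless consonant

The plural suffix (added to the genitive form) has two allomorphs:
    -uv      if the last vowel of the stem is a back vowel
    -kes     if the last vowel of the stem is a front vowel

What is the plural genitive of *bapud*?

*bapud*: final consonant = /d/, voiced → -tak → *bapudtak*.
Since the last vowel of the genitive form *bapudtak* is /a/ (a back vowel), it takes -uv, giving *bapudtakuv*.

bapudtakuv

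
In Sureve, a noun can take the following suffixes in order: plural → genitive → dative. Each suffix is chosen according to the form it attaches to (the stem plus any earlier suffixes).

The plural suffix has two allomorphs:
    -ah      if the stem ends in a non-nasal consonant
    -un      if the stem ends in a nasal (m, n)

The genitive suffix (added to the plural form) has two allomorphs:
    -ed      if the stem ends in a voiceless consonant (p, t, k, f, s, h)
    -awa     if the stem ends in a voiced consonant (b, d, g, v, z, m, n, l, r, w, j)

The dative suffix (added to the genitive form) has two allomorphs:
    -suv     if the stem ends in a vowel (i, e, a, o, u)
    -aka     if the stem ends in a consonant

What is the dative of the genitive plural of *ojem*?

*ojem*: final consonant = /m/, a nasal → -un → *ojemun*.
The final consonant of the plural form *ojemun* is /n/, which is voiced, so the genitive suffix is -awa, giving *ojemunawa*.
The genitive form *ojemunawa*: final sound = /a/, a vowel → -suv → *ojemunawasuv*.

ojemunawasuv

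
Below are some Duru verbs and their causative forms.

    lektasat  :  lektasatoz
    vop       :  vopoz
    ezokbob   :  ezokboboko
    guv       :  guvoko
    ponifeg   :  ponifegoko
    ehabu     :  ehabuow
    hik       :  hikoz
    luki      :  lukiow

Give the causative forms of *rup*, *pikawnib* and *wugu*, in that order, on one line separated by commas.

The alternation tracks the final sound of the stem — -oz when the stem ends in a voiceless consonant (*lektasat*, *vop*, *hik*); -oko when the stem ends in a voiced consonant (*ezokbob*, *guv*, *ponifeg*); -ow when the stem ends in a vowel (*ehabu*, *luki*).
The final sound of *rup* is /p/, which is a voiceless consonant, so the suffix is -oz, giving *rupoz*.
*pikawnib* — final sound /b/ (a voiced consonant) → -oko → *pikawniboko*.
The final sound of *wugu* is /u/, which is a vowel, so the suffix is -ow, giving *wuguow*.

rupoz, pikawniboko, wuguow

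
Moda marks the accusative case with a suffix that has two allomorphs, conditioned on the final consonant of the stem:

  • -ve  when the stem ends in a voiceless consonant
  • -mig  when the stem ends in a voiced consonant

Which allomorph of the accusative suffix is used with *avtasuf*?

The final consonant of *avtasuf* is /f/, which is voiceless, so the suffix is -ve.

-ve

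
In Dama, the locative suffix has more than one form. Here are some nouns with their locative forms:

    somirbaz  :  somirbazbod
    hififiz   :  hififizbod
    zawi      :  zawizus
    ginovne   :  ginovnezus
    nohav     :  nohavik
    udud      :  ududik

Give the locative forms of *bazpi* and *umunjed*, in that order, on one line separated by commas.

The suffix is conditioned by the final sound: -bod when the stem ends in a sibilant (*somirbaz*, *hififiz*); -ik when the stem ends in a non-sibilant consonant (*nohav*, *udud*); -zus when the stem ends in a vowel (*zawi*, *ginovne*).
*bazpi*: final sound = /i/, a vowel → -zus → *bazpizus*.
Since the final sound of *umunjed* is /d/ (a non-sibilant consonant), it takes -ik, giving *umunjedik*.

bazpizus, umunjedik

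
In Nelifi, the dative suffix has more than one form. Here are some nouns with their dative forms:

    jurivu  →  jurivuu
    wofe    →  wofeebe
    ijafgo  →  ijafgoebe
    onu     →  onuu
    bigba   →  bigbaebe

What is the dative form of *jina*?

The suffix is conditioned by the last vowel: -u when the last vowel of the stem is a high vowel (*jurivu*, *onu*); -ebe when the last vowel of the stem is a non-high vowel (*wofe*, *ijafgo*, *bigba*).
*jina* — last vowel /a/ (a non-high vowel) → -ebe → *jinaebe*.

jinaebe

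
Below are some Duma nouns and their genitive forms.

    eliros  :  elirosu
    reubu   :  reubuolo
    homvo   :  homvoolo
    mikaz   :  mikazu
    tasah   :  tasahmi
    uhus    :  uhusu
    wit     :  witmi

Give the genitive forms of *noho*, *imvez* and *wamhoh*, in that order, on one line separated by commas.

nohoolo, imvezu, wamhohmi

The alternation tracks the final sound of the stem — -u when the stem ends in a sibilant (*eliros*, *mikaz*, *uhus*); -mi when the stem ends in a non-sibilant consonant (*tasah*, *wit*); -olo when the stem ends in a vowel (*reubu*, *homvo*).
Since the final sound of *noho* is /o/ (a vowel), it takes -olo, giving *nohoolo*.
The final sound of *imvez* is /z/, which is a sibilant, so the suffix is -u, giving *imvezu*.
The final sound of *wamhoh* is /h/, which is a non-sibilant consonant, so the suffix is -mi, giving *wamhohmi*.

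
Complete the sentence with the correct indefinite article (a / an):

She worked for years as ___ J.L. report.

The indefinite article is chosen by the initial *sound* of the following word, not its spelling.
The initialism *J.L.* is read letter by letter; the first letter, J, is pronounced /dʒeɪ/, which begins with a consonant sound.
So the article is *a*: She worked for years as a J.L. report.

a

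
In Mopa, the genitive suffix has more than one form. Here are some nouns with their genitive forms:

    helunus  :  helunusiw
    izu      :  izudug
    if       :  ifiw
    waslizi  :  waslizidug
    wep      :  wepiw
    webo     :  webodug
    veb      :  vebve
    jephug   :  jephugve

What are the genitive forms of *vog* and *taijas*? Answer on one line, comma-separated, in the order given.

The alternation tracks the final sound of the stem — -iw when the stem ends in a voiceless consonant (*helunus*, *if*, *wep*); -ve when the stem ends in a voiced consonant (*veb*, *jephug*); -dug when the stem ends in a vowel (*izu*, *waslizi*, *webo*).
*vog* — final sound /g/ (a voiced consonant) → -ve → *vogve*.
The final sound of *taijas* is /s/, which is a voiceless consonant, so the suffix is -iw, giving *taijasiw*.

vogve, taijasiw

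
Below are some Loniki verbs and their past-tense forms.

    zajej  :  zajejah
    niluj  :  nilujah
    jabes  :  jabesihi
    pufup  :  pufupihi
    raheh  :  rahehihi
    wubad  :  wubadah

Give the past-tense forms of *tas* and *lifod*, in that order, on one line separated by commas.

tasihi, lifodah

Looking at the final consonant of each stem: -ihi when the stem ends in a voiceless consonant (*jabes*, *pufup*, *raheh*); -ah when the stem ends in a voiced consonant (*zajej*, *niluj*, *wubad*).
The final consonant of *tas* is /s/, which is voiceless, so the suffix is -ihi, giving *tasihi*.
*lifod*: final consonant = /d/, voiced → -ah → *lifodah*.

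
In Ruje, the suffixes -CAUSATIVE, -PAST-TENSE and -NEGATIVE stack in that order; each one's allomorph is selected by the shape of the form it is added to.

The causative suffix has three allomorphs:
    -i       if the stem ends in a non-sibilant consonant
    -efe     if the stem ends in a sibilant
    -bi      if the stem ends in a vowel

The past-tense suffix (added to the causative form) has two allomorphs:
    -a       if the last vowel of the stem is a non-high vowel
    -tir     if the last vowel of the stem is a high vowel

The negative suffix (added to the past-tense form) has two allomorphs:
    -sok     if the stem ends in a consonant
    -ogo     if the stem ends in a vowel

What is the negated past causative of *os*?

osefeaogo

*os* — final sound /s/ (a sibilant) → -efe → *osefe*.
The causative form *osefe*: last vowel = /e/, a non-high vowel → -a → *osefea*.
The past-tense form *osefea* — final sound /a/ (a vowel) → -ogo → *osefeaogo*.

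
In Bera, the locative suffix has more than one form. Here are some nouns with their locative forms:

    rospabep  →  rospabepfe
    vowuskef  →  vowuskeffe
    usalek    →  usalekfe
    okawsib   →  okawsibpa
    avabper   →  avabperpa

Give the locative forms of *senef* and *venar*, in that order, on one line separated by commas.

seneffe, venarpa

Looking at the final consonant of each stem: -fe when the stem ends in a voiceless consonant (*rospabep*, *vowuskef*, *usalek*); -pa when the stem ends in a voiced consonant (*okawsib*, *avabper*).
The final consonant of *senef* is /f/, which is voiceless, so the suffix is -fe, giving *seneffe*.
Since the final consonant of *venar* is /r/ (voiced), it takes -pa, giving *venarpa*.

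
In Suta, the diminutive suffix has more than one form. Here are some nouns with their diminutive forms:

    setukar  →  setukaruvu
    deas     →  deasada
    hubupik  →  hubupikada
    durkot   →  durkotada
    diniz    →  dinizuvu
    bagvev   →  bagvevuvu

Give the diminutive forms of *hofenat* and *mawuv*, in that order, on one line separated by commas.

hofenatada, mawuvuvu

The suffix is conditioned by the final consonant: -ada when the stem ends in a voiceless consonant (*deas*, *hubupik*, *durkot*); -uvu when the stem ends in a voiced consonant (*setukar*, *diniz*, *bagvev*).
Since the final consonant of *hofenat* is /t/ (voiceless), it takes -ada, giving *hofenatada*.
*mawuv*: final consonant = /v/, voiced → -uvu → *mawuvuvu*.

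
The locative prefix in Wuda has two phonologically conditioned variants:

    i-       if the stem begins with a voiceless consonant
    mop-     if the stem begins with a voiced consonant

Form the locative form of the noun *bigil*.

mopbigil

*bigil* — first consonant /b/ (voiced) → mop- → *mopbigil*.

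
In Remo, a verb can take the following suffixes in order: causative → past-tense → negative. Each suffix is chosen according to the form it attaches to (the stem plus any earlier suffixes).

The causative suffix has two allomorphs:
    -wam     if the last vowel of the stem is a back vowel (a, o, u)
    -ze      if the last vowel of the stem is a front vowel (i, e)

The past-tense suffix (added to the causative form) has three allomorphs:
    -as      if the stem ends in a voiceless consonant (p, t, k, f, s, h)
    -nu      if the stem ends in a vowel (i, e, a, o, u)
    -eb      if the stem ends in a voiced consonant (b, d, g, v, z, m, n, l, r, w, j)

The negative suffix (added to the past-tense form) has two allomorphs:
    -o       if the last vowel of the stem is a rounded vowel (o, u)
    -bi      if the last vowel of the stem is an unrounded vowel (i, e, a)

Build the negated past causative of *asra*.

asrawamebbi

The last vowel of *asra* is /a/, which is a back vowel, so the causative suffix is -wam, giving *asrawam*.
Since the final sound of the causative form *asrawam* is /m/ (a voiced consonant), it takes -eb, giving *asrawameb*.
The last vowel of the past-tense form *asrawameb* is /e/, which is an unrounded vowel, so the negative suffix is -bi, giving *asrawamebbi*.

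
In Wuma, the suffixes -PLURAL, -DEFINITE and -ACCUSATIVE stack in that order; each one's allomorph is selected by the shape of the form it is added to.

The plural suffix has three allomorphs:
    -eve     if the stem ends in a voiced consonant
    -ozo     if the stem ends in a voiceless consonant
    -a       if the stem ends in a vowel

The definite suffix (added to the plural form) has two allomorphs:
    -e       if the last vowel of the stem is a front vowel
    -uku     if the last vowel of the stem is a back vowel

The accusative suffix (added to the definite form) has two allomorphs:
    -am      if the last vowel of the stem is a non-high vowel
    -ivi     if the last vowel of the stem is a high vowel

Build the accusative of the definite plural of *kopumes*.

*kopumes*: final sound = /s/, a voiceless consonant → -ozo → *kopumesozo*.
The plural form *kopumesozo*: last vowel = /o/, a back vowel → -uku → *kopumesozouku*.
The last vowel of the definite form *kopumesozouku* is /u/, which is a high vowel, so the accusative suffix is -ivi, giving *kopumesozoukuivi*.

kopumesozoukuivi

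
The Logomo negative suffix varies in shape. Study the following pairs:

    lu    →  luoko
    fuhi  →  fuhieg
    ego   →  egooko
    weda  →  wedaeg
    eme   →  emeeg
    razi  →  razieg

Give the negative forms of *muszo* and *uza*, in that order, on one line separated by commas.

The pattern is rounding harmony: -oko when the last vowel of the stem is a rounded vowel (*lu*, *ego*); -eg when the last vowel of the stem is an unrounded vowel (*fuhi*, *weda*, *eme*, *razi*).
*muszo* — last vowel /o/ (a rounded vowel) → -oko → *muszooko*.
The last vowel of *uza* is /a/, which is an unrounded vowel, so the suffix is -eg, giving *uzaeg*.

muszooko, uzaeg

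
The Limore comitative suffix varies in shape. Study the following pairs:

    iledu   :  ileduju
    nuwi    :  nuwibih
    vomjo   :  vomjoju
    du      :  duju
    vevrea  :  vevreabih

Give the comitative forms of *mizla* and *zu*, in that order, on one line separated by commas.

Looking at the last vowel of each stem: -ju when the last vowel of the stem is a rounded vowel (*iledu*, *vomjo*, *du*); -bih when the last vowel of the stem is an unrounded vowel (*nuwi*, *vevrea*).
*mizla*: last vowel = /a/, an unrounded vowel → -bih → *mizlabih*.
*zu* — last vowel /u/ (a rounded vowel) → -ju → *zuju*.

mizlabih, zuju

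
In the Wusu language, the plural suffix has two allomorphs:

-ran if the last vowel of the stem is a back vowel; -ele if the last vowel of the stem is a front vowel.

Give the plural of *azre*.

The last vowel of *azre* is /e/, which is a front vowel, so the suffix is -ele, giving *azreele*.

azreele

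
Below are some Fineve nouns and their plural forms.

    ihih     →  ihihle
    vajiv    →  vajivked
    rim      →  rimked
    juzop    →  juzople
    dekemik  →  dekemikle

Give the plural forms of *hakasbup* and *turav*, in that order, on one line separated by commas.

The pattern is voicing of the final consonant: -le when the stem ends in a voiceless consonant (*ihih*, *juzop*, *dekemik*); -ked when the stem ends in a voiced consonant (*vajiv*, *rim*).
Since the final consonant of *hakasbup* is /p/ (voiceless), it takes -le, giving *hakasbuple*.
The final consonant of *turav* is /v/, which is voiced, so the suffix is -ked, giving *turavked*.

hakasbuple, turavked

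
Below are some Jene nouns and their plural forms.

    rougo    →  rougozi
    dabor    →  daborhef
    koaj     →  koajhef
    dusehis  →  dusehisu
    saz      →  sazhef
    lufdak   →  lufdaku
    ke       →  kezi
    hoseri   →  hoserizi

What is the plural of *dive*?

The suffix is conditioned by the final sound: -u when the stem ends in a voiceless consonant (*dusehis*, *lufdak*); -hef when the stem ends in a voiced consonant (*dabor*, *koaj*, *saz*); -zi when the stem ends in a vowel (*rougo*, *ke*, *hoseri*).
Since the final sound of *dive* is /e/ (a vowel), it takes -zi, giving *divezi*.

divezi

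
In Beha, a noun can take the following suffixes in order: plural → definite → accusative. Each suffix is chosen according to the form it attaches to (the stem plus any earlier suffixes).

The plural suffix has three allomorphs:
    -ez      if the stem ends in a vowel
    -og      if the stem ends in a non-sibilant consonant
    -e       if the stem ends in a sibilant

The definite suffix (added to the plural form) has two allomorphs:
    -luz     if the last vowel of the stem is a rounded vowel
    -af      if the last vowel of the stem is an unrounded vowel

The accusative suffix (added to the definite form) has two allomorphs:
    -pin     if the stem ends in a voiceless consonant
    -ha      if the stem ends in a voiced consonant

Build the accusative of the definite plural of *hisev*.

hisevogluzha

The final sound of *hisev* is /v/, which is a non-sibilant consonant, so the plural suffix is -og, giving *hisevog*.
Since the last vowel of the plural form *hisevog* is /o/ (a rounded vowel), it takes -luz, giving *hisevogluz*.
The definite form *hisevogluz* — final consonant /z/ (voiced) → -ha → *hisevogluzha*.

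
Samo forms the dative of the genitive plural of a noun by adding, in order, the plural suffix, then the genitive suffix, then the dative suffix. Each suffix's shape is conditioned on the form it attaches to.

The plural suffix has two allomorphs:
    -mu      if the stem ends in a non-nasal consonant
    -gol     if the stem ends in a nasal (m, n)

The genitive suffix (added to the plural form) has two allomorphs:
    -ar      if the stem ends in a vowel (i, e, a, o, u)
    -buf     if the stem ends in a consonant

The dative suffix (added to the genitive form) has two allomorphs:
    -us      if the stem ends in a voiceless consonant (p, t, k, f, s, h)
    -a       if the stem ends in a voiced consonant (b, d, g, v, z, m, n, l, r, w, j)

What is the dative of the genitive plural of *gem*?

*gem*: final consonant = /m/, a nasal → -gol → *gemgol*.
The plural form *gemgol*: final sound = /l/, a consonant → -buf → *gemgolbuf*.
Since the final consonant of the genitive form *gemgolbuf* is /f/ (voiceless), it takes -us, giving *gemgolbufus*.

gemgolbufus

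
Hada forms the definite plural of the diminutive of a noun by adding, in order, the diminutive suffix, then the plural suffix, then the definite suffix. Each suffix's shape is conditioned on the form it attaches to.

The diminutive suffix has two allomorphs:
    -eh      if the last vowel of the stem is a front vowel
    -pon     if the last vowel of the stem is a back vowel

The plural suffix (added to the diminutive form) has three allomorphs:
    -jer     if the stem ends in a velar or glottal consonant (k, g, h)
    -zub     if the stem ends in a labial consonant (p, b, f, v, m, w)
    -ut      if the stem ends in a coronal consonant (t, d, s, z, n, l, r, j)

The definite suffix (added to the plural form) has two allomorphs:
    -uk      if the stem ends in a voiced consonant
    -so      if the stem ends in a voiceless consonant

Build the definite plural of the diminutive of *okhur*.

okhurponutso

Since the last vowel of *okhur* is /u/ (a back vowel), it takes -pon, giving *okhurpon*.
The diminutive form *okhurpon*: final consonant = /n/, coronal → -ut → *okhurponut*.
The plural form *okhurponut*: final consonant = /t/, voiceless → -so → *okhurponutso*.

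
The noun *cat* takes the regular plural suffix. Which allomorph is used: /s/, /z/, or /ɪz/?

The stem *cat* ends in a voiceless non-sibilant consonant.
The plural suffix surfaces as /ɪz/ after sibilants, /s/ after other voiceless consonants, and /z/ after other voiced sounds.
So the plural -s on *cat* is pronounced /s/.

/s/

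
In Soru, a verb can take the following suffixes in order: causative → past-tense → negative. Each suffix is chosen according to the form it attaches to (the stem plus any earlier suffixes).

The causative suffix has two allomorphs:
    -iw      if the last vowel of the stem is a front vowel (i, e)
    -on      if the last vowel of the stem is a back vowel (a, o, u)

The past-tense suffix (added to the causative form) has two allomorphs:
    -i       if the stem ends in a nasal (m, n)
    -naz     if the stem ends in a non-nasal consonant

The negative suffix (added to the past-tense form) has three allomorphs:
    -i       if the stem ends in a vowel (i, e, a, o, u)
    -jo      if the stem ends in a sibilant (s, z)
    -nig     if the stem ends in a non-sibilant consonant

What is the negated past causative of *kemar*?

*kemar* — last vowel /a/ (a back vowel) → -on → *kemaron*.
The causative form *kemaron*: final consonant = /n/, a nasal → -i → *kemaroni*.
The past-tense form *kemaroni* — final sound /i/ (a vowel) → -i → *kemaronii*.

kemaronii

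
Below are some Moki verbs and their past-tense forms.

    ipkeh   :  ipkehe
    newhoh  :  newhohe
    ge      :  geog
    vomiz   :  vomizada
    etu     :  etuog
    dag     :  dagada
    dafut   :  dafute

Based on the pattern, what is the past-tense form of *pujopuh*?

pujopuhe

The pattern is voicing of the final sound: -e when the stem ends in a voiceless consonant (*ipkeh*, *newhoh*, *dafut*); -ada when the stem ends in a voiced consonant (*vomiz*, *dag*); -og when the stem ends in a vowel (*ge*, *etu*).
Since the final sound of *pujopuh* is /h/ (a voiceless consonant), it takes -e, giving *pujopuhe*.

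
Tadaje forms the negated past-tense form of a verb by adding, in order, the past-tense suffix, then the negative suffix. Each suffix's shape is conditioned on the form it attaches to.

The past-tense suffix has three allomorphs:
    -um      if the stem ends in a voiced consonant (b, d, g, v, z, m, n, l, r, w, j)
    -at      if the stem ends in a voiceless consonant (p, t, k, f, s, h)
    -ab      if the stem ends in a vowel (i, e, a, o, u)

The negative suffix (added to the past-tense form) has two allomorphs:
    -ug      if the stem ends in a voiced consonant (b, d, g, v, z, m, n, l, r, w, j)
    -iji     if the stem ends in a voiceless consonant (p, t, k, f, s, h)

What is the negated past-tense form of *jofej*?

jofejumug

*jofej* — final sound /j/ (a voiced consonant) → -um → *jofejum*.
The past-tense form *jofejum* — final consonant /m/ (voiced) → -ug → *jofejumug*.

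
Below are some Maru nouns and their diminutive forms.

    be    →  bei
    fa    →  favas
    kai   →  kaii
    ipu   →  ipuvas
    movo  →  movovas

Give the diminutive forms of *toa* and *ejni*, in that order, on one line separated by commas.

The alternation tracks the last vowel of the stem — -i when the last vowel of the stem is a front vowel (*be*, *kai*); -vas when the last vowel of the stem is a back vowel (*fa*, *ipu*, *movo*).
*toa*: last vowel = /a/, a back vowel → -vas → *toavas*.
*ejni*: last vowel = /i/, a front vowel → -i → *ejnii*.

toavas, ejnii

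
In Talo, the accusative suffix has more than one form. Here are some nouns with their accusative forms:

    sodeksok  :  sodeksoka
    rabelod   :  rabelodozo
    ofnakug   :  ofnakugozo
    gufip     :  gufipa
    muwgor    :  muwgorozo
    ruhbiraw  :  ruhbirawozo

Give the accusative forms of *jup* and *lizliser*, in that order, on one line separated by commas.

The suffix is conditioned by the final consonant: -a when the stem ends in a voiceless consonant (*sodeksok*, *gufip*); -ozo when the stem ends in a voiced consonant (*rabelod*, *ofnakug*, *muwgor*, *ruhbiraw*).
Since the final consonant of *jup* is /p/ (voiceless), it takes -a, giving *jupa*.
Since the final consonant of *lizliser* is /r/ (voiced), it takes -ozo, giving *lizliserozo*.

jupa, lizliserozo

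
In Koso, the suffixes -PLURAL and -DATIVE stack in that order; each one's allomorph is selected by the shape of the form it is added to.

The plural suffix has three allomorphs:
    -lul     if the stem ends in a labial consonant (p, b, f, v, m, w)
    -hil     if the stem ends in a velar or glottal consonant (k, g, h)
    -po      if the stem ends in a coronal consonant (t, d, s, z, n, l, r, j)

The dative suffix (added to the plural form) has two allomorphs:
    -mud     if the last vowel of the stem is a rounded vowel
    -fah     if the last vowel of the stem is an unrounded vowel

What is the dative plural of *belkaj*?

belkajpomud

The final consonant of *belkaj* is /j/, which is coronal, so the plural suffix is -po, giving *belkajpo*.
Since the last vowel of the plural form *belkajpo* is /o/ (a rounded vowel), it takes -mud, giving *belkajpomud*.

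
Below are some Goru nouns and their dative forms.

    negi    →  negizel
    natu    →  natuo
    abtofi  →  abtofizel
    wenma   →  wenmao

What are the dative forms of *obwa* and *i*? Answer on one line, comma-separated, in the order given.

obwao, izel

The suffix is conditioned by the last vowel: -zel when the last vowel of the stem is a front vowel (*negi*, *abtofi*); -o when the last vowel of the stem is a back vowel (*natu*, *wenma*).
The last vowel of *obwa* is /a/, which is a back vowel, so the suffix is -o, giving *obwao*.
Since the last vowel of *i* is /i/ (a front vowel), it takes -zel, giving *izel*.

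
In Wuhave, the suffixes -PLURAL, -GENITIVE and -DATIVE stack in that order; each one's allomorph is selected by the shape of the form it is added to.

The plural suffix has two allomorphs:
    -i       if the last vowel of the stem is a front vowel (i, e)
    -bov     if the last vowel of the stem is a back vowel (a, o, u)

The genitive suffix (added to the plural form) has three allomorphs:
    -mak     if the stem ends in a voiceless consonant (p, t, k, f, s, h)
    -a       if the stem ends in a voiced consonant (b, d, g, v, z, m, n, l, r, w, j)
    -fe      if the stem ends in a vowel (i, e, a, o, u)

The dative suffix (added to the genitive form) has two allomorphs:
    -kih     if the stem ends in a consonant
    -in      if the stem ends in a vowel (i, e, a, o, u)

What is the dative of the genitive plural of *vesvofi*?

*vesvofi*: last vowel = /i/, a front vowel → -i → *vesvofii*.
Since the final sound of the plural form *vesvofii* is /i/ (a vowel), it takes -fe, giving *vesvofiife*.
The genitive form *vesvofiife* — final sound /e/ (a vowel) → -in → *vesvofiifein*.

vesvofiifein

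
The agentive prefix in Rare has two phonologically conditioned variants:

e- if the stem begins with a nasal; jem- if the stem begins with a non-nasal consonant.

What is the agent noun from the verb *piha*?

*piha* — first consonant /p/ (non-nasal) → jem- → *jempiha*.

jempiha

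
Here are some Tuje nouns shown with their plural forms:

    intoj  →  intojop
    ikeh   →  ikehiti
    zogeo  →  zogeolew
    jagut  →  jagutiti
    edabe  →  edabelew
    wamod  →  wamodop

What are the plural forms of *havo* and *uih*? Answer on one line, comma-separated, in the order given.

Looking at the final sound of each stem: -iti when the stem ends in a voiceless consonant (*ikeh*, *jagut*); -op when the stem ends in a voiced consonant (*intoj*, *wamod*); -lew when the stem ends in a vowel (*zogeo*, *edabe*).
*havo*: final sound = /o/, a vowel → -lew → *havolew*.
*uih*: final sound = /h/, a voiceless consonant → -iti → *uihiti*.

havolew, uihiti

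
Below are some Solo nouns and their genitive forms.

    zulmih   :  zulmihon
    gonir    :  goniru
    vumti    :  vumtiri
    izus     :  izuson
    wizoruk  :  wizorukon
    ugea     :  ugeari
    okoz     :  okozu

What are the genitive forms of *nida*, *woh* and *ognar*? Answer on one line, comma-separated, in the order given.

nidari, wohon, ognaru

The alternation tracks the final sound of the stem — -on when the stem ends in a voiceless consonant (*zulmih*, *izus*, *wizoruk*); -u when the stem ends in a voiced consonant (*gonir*, *okoz*); -ri when the stem ends in a vowel (*vumti*, *ugea*).
*nida*: final sound = /a/, a vowel → -ri → *nidari*.
Since the final sound of *woh* is /h/ (a voiceless consonant), it takes -on, giving *wohon*.
*ognar* — final sound /r/ (a voiced consonant) → -u → *ognaru*.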